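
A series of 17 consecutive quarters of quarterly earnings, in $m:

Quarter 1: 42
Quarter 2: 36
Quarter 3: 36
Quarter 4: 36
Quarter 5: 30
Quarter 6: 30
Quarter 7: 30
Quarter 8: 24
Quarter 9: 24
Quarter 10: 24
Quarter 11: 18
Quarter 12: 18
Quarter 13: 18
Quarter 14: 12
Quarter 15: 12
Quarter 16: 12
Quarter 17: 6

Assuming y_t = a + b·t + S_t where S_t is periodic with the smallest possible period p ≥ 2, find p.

3

First differences y_{t+1} − y_t: -6, 0, 0, -6, 0, 0, -6, 0, …
The difference pattern repeats every 3 terms and not for any smaller step, so p = 3.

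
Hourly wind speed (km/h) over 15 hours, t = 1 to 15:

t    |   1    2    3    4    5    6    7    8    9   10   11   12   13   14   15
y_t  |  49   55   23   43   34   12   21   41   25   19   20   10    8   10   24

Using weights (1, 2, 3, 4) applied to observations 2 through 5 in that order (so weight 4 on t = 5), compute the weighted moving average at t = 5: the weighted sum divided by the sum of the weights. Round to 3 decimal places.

Weighted sum: 1·55 + 2·23 + 3·43 + 4·34 = 55 + 46 + 129 + 136 = 366
Weight total: 1 + 2 + 3 + 4 = 10
WMA = 366 / 10 = 36.600

36.600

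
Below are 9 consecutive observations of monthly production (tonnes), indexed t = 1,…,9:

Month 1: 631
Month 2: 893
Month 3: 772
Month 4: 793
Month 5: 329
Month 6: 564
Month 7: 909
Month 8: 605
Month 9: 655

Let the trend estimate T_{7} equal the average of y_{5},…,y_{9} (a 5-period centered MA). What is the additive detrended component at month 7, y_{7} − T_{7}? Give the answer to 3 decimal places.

Trend T_7 = (329 + 564 + 909 + 605 + 655) / 5 = 3062/5 = 612.40000
Detrended value: 909 − 612.40000 = 296.600

296.600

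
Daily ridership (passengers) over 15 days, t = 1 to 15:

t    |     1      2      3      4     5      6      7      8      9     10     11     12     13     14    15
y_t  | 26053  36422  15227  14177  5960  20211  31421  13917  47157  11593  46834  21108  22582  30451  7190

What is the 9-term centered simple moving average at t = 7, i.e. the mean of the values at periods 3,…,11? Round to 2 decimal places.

22944.11

Sum of periods 3–11: 15227 + 14177 + 5960 + 20211 + 31421 + 13917 + 47157 + 11593 + 46834 = 206497
Divide by 9: 206497 / 9 = 22944.11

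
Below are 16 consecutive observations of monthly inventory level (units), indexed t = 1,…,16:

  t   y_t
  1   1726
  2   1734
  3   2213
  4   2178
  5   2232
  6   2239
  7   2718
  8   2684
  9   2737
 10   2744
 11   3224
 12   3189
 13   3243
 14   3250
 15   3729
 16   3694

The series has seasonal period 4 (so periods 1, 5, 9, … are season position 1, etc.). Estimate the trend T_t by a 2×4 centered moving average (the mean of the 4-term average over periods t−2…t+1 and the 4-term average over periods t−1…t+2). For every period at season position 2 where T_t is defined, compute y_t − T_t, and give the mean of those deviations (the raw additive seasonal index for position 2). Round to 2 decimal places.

-166.08

Season position 2 occurs at t = 6, 10, 14 (where T_t is defined).
t=6: T_6 = 2405.0000; y_6 − T_6 = 2239 − 2405.0000 = -166.0000
t=10: T_10 = 2910.3750; y_10 − T_10 = 2744 − 2910.3750 = -166.3750
t=14: T_14 = 3415.8750; y_14 − T_14 = 3250 − 3415.8750 = -165.8750
Mean deviation: (-166.0000 + -166.3750 + -165.8750) / 3 = -166.08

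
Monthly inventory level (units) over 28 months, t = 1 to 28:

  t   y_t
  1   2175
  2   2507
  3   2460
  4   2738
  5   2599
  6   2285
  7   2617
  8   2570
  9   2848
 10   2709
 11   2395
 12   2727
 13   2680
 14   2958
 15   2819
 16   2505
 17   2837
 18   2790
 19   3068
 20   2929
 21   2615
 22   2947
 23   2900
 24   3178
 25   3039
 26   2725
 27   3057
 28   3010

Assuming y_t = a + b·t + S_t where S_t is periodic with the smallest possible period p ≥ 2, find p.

First differences y_{t+1} − y_t: 332, -47, 278, -139, -314, 332, -47, 278, -139, -314, 332, -47, …
The difference pattern repeats every 5 terms and not for any smaller step, so p = 5.

5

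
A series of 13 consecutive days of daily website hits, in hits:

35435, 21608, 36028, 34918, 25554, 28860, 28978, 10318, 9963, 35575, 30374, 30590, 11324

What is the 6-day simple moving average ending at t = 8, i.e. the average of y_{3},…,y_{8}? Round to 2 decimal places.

27442.67

Sum of periods 3–8: 36028 + 34918 + 25554 + 28860 + 28978 + 10318 = 164656
Divide by 6: 164656 / 6 = 27442.67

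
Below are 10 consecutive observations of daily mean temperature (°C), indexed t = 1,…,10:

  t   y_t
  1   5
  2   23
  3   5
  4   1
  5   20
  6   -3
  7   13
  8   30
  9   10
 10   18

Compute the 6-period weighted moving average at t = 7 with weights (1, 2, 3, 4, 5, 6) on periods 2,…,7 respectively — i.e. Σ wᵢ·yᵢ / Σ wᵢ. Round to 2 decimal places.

8.52

Weighted sum: 1·23 + 2·5 + 3·1 + 4·20 + 5·-3 + 6·13 = 23 + 10 + 3 + 80 + -15 + 78 = 179
Weight total: 1 + 2 + 3 + 4 + 5 + 6 = 21
WMA = 179 / 21 = 8.52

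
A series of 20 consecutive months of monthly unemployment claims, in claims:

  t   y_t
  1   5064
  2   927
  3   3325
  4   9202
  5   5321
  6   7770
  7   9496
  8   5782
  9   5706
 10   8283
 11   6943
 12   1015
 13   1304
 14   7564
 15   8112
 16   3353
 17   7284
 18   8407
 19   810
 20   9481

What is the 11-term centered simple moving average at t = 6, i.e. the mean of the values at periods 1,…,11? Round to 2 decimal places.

6165.36

Sum of periods 1–11: 5064 + 927 + 3325 + 9202 + 5321 + 7770 + 9496 + 5782 + 5706 + 8283 + 6943 = 67819
Divide by 11: 67819 / 11 = 6165.36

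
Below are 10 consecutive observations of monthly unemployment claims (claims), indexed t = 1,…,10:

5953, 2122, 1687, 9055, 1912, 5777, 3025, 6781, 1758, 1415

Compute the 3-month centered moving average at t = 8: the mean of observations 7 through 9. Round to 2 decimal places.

3854.67

Sum of periods 7–9: 3025 + 6781 + 1758 = 11564
Divide by 3: 11564 / 3 = 3854.67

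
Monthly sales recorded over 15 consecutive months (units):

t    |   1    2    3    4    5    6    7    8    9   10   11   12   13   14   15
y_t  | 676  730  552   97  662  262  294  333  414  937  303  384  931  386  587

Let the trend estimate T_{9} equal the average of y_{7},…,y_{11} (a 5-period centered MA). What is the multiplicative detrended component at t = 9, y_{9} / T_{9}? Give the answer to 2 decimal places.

0.91

Trend T_9 = (294 + 333 + 414 + 937 + 303) / 5 = 2281/5 = 456.2000
Ratio to trend: 414 / 456.2000 = 0.91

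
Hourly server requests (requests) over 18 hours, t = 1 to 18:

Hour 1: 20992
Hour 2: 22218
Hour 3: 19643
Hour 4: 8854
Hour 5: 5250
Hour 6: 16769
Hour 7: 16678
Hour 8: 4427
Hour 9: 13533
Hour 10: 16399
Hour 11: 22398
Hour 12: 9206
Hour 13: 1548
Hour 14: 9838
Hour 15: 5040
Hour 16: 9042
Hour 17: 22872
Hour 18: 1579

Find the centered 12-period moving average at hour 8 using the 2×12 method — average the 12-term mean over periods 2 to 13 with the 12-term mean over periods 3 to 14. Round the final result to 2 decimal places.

12561.08

Sum over 2–13: 22218 + 19643 + 8854 + 5250 + 16769 + 16678 + 4427 + 13533 + 16399 + 22398 + 9206 + 1548 = 156923
Sum over 3–14: 19643 + 8854 + 5250 + 16769 + 16678 + 4427 + 13533 + 16399 + 22398 + 9206 + 1548 + 9838 = 144543
CMA at t=8 = (156923 + 144543) / (2·12) = 301466 / 24 = 12561.08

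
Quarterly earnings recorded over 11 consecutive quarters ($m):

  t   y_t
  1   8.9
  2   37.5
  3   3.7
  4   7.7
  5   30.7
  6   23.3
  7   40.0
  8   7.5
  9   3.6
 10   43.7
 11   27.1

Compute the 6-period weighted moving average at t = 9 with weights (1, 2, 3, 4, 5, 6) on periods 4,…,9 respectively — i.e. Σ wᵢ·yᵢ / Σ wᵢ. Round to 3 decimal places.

17.052

Weighted sum: 1·7.7 + 2·30.7 + 3·23.3 + 4·40.0 + 5·7.5 + 6·3.6 = 7.7 + 61.4 + 69.9 + 160.0 + 37.5 + 21.6 = 358.1
Weight total: 1 + 2 + 3 + 4 + 5 + 6 = 21
WMA = 358.1 / 21 = 17.052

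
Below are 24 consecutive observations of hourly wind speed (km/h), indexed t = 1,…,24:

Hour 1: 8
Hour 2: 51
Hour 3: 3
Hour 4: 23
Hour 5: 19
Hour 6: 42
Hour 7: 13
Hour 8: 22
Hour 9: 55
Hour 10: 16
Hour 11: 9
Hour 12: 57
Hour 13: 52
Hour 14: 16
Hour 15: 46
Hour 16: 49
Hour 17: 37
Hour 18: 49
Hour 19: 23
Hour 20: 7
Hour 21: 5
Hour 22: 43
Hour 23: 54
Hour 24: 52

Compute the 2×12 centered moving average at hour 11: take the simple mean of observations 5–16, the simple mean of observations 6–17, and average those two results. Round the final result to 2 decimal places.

33.75

Sum over 5–16: 19 + 42 + 13 + 22 + 55 + 16 + 9 + 57 + 52 + 16 + 46 + 49 = 396
Sum over 6–17: 42 + 13 + 22 + 55 + 16 + 9 + 57 + 52 + 16 + 46 + 49 + 37 = 414
CMA at t=11 = (396 + 414) / (2·12) = 810 / 24 = 33.75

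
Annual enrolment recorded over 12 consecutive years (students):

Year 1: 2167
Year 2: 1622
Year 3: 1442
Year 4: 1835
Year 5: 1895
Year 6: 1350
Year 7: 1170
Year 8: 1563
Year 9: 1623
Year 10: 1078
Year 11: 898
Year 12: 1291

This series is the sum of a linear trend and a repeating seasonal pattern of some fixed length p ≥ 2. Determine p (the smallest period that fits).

First differences y_{t+1} − y_t: -545, -180, 393, 60, -545, -180, 393, 60, -545, -180, …
The difference pattern repeats every 4 terms and not for any smaller step, so p = 4.

4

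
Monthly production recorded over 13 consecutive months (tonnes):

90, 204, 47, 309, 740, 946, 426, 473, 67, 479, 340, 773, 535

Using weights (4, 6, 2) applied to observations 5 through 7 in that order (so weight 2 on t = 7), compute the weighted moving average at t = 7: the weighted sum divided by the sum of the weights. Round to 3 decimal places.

790.667

Weighted sum: 4·740 + 6·946 + 2·426 = 2960 + 5676 + 852 = 9488
Weight total: 4 + 6 + 2 = 12
WMA = 9488 / 12 = 790.667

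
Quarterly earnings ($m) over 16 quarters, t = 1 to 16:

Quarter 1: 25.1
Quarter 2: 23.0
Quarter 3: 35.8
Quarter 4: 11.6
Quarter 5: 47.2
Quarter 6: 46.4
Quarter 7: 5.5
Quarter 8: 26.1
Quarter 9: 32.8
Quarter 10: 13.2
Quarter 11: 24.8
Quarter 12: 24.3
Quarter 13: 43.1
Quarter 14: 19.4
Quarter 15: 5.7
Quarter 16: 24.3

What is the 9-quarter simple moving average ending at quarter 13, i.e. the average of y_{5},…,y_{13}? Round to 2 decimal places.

Sum of periods 5–13: 47.2 + 46.4 + 5.5 + 26.1 + 32.8 + 13.2 + 24.8 + 24.3 + 43.1 = 263.4
Divide by 9: 263.4 / 9 = 29.27

29.27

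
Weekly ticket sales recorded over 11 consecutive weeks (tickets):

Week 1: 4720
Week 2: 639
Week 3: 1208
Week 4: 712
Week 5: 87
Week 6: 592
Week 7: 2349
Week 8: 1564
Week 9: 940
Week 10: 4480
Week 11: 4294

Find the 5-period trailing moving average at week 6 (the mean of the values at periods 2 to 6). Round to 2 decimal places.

647.60

Sum of periods 2–6: 639 + 1208 + 712 + 87 + 592 = 3238
Divide by 5: 3238 / 5 = 647.60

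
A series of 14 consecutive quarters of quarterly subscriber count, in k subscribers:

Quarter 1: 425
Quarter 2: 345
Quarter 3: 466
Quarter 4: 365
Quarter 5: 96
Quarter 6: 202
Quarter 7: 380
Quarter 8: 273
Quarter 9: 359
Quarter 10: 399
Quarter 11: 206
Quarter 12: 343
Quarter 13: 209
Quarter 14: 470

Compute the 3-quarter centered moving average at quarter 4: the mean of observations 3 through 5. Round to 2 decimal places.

Sum of periods 3–5: 466 + 365 + 96 = 927
Divide by 3: 927 / 3 = 309.00

309.00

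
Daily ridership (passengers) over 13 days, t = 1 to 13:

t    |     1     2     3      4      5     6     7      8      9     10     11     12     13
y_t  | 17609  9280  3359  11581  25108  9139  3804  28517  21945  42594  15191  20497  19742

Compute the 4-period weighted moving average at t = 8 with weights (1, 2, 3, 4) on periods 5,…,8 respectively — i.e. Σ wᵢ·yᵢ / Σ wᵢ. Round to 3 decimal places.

Weighted sum: 1·25108 + 2·9139 + 3·3804 + 4·28517 = 25108 + 18278 + 11412 + 114068 = 168866
Weight total: 1 + 2 + 3 + 4 = 10
WMA = 168866 / 10 = 16886.600

16886.600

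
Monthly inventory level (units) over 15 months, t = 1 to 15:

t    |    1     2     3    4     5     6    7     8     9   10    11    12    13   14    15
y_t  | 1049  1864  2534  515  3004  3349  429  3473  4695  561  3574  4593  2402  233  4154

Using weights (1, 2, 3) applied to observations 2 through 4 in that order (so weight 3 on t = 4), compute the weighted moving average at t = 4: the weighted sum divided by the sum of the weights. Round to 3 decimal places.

Weighted sum: 1·1864 + 2·2534 + 3·515 = 1864 + 5068 + 1545 = 8477
Weight total: 1 + 2 + 3 = 6
WMA = 8477 / 6 = 1412.833

1412.833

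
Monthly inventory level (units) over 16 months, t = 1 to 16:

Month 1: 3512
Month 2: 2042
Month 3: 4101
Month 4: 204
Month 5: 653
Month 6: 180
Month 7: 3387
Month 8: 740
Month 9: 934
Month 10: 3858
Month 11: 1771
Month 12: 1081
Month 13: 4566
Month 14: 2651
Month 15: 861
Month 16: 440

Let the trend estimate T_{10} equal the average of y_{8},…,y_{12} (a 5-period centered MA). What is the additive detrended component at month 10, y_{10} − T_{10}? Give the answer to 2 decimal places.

Trend T_10 = (740 + 934 + 3858 + 1771 + 1081) / 5 = 8384/5 = 1676.8000
Detrended value: 3858 − 1676.8000 = 2181.20

2181.20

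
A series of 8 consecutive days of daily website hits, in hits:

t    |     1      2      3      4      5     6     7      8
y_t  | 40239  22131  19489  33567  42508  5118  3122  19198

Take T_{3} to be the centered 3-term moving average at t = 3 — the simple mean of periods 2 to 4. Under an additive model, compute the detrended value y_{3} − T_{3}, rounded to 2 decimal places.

Trend T_3 = (22131 + 19489 + 33567) / 3 = 75187/3 = 25062.3333
Detrended value: 19489 − 25062.3333 = -5573.33

-5573.33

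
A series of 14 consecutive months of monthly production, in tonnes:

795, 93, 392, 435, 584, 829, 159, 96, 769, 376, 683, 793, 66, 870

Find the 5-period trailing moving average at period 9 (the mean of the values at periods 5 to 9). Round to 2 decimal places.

Sum of periods 5–9: 584 + 829 + 159 + 96 + 769 = 2437
Divide by 5: 2437 / 5 = 487.40

487.40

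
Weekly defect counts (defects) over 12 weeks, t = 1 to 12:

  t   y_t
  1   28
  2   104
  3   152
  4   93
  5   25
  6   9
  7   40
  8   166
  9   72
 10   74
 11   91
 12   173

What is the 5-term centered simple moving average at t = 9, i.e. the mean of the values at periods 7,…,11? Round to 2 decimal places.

Sum of periods 7–11: 40 + 166 + 72 + 74 + 91 = 443
Divide by 5: 443 / 5 = 88.60

88.60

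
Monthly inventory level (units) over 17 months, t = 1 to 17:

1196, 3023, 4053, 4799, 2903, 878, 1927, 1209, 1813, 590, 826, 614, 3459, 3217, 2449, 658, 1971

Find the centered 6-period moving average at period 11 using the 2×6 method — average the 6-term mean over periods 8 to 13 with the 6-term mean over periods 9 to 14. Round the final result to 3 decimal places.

1585.833

Sum over 8–13: 1209 + 1813 + 590 + 826 + 614 + 3459 = 8511
Sum over 9–14: 1813 + 590 + 826 + 614 + 3459 + 3217 = 10519
CMA at t=11 = (8511 + 10519) / (2·6) = 19030 / 12 = 1585.833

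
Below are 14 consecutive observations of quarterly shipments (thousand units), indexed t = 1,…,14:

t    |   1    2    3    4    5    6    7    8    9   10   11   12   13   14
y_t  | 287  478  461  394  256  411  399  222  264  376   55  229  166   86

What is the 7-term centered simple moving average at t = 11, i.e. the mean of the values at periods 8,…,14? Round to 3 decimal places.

199.714

Sum of periods 8–14: 222 + 264 + 376 + 55 + 229 + 166 + 86 = 1398
Divide by 7: 1398 / 7 = 199.714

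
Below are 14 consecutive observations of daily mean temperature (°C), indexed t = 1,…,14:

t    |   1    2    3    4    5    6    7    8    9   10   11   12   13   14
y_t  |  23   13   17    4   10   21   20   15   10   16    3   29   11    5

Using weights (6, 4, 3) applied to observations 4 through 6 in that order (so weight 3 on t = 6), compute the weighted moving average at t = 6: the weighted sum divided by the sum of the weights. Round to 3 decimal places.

Weighted sum: 6·4 + 4·10 + 3·21 = 24 + 40 + 63 = 127
Weight total: 6 + 4 + 3 = 13
WMA = 127 / 13 = 9.769

9.769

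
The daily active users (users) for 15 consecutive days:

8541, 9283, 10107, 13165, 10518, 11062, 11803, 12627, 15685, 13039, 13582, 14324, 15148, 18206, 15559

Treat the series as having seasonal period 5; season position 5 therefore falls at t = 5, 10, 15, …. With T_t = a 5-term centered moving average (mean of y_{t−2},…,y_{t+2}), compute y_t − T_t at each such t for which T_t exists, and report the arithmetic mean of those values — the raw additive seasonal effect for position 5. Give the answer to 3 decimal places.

Season position 5 occurs at t = 5, 10 (where T_t is defined).
t=5: T_5 = 11331.00000; y_5 − T_5 = 10518 − 11331.00000 = -813.00000
t=10: T_10 = 13851.40000; y_10 − T_10 = 13039 − 13851.40000 = -812.40000
Mean deviation: (-813.00000 + -812.40000) / 2 = -812.700

-812.700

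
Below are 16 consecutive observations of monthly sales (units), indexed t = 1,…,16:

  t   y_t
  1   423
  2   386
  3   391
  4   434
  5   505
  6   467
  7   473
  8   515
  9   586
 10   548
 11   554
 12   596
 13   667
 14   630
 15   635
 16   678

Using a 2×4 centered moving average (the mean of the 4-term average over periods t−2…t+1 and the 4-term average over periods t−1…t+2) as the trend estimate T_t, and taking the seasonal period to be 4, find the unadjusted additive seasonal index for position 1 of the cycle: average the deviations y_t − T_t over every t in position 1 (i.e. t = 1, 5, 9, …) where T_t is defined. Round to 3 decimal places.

Season position 1 occurs at t = 5, 9, 13 (where T_t is defined).
t=5: T_5 = 459.50000; y_5 − T_5 = 505 − 459.50000 = 45.50000
t=9: T_9 = 540.62500; y_9 − T_9 = 586 − 540.62500 = 45.37500
t=13: T_13 = 621.87500; y_13 − T_13 = 667 − 621.87500 = 45.12500
Mean deviation: (45.50000 + 45.37500 + 45.12500) / 3 = 45.333

45.333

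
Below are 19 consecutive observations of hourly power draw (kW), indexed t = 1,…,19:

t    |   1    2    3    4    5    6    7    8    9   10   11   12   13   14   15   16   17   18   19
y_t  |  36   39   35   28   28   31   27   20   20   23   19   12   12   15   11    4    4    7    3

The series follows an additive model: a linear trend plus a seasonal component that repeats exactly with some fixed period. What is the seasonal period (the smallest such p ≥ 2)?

First differences y_{t+1} − y_t: 3, -4, -7, 0, 3, -4, -7, 0, 3, -4, …
The difference pattern repeats every 4 terms and not for any smaller step, so p = 4.

4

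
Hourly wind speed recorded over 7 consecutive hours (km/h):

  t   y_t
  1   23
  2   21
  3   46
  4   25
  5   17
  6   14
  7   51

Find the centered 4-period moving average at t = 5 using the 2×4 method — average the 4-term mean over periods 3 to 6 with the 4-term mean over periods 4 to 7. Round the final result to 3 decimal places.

Sum over 3–6: 46 + 25 + 17 + 14 = 102
Sum over 4–7: 25 + 17 + 14 + 51 = 107
CMA at t=5 = (102 + 107) / (2·4) = 209 / 8 = 26.125

26.125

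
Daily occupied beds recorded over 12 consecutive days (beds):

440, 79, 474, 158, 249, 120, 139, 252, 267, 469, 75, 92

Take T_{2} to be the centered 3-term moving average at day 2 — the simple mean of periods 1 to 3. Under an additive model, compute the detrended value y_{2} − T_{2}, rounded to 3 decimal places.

-252.000

Trend T_2 = (440 + 79 + 474) / 3 = 993/3 = 331.00000
Detrended value: 79 − 331.00000 = -252.000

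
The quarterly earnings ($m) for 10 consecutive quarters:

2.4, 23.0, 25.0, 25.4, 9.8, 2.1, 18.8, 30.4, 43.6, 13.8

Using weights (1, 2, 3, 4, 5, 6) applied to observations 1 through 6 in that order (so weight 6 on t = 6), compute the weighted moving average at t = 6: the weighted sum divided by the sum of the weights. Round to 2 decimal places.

13.65

Weighted sum: 1·2.4 + 2·23.0 + 3·25.0 + 4·25.4 + 5·9.8 + 6·2.1 = 2.4 + 46.0 + 75.0 + 101.6 + 49.0 + 12.6 = 286.6
Weight total: 1 + 2 + 3 + 4 + 5 + 6 = 21
WMA = 286.6 / 21 = 13.65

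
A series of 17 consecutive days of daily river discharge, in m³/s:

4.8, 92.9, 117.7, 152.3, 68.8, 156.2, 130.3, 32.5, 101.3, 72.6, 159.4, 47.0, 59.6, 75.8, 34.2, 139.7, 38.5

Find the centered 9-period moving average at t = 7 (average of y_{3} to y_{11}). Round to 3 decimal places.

110.122

Sum of periods 3–11: 117.7 + 152.3 + 68.8 + 156.2 + 130.3 + 32.5 + 101.3 + 72.6 + 159.4 = 991.1
Divide by 9: 991.1 / 9 = 110.122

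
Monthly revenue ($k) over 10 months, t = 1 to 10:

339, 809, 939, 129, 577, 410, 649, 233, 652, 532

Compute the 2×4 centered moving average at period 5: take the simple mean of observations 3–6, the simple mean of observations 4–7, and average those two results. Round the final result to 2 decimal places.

477.50

Sum over 3–6: 939 + 129 + 577 + 410 = 2055
Sum over 4–7: 129 + 577 + 410 + 649 = 1765
CMA at t=5 = (2055 + 1765) / (2·4) = 3820 / 8 = 477.50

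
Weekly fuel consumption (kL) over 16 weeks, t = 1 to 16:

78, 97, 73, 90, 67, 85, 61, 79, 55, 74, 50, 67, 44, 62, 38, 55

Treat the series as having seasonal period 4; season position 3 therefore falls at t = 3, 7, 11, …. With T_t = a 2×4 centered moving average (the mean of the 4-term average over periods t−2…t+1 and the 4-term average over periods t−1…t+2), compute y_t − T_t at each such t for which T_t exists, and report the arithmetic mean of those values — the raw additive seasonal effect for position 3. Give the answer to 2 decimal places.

-10.25

Season position 3 occurs at t = 3, 7, 11 (where T_t is defined).
t=3: T_3 = 83.1250; y_3 − T_3 = 73 − 83.1250 = -10.1250
t=7: T_7 = 71.5000; y_7 − T_7 = 61 − 71.5000 = -10.5000
t=11: T_11 = 60.1250; y_11 − T_11 = 50 − 60.1250 = -10.1250
Mean deviation: (-10.1250 + -10.5000 + -10.1250) / 3 = -10.25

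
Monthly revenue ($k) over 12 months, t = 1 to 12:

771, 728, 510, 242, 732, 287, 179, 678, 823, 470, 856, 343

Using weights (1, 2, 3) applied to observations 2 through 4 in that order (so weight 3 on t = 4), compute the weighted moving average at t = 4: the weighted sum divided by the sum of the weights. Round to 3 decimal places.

Weighted sum: 1·728 + 2·510 + 3·242 = 728 + 1020 + 726 = 2474
Weight total: 1 + 2 + 3 = 6
WMA = 2474 / 6 = 412.333

412.333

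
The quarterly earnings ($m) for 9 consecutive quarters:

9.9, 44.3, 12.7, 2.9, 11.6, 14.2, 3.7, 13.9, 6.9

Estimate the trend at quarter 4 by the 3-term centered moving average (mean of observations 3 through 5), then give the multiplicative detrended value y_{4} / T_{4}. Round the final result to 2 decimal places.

Trend T_4 = (12.7 + 2.9 + 11.6) / 3 = 27.2/3 = 9.0667
Ratio to trend: 2.9 / 9.0667 = 0.32

0.32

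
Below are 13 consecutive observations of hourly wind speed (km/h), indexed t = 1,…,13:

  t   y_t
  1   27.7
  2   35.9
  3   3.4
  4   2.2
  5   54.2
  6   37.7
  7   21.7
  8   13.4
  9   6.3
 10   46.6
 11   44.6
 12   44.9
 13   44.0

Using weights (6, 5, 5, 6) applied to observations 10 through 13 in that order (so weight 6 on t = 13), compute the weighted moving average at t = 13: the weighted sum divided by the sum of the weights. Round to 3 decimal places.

Weighted sum: 6·46.6 + 5·44.6 + 5·44.9 + 6·44.0 = 279.6 + 223.0 + 224.5 + 264.0 = 991.1
Weight total: 6 + 5 + 5 + 6 = 22
WMA = 991.1 / 22 = 45.050

45.050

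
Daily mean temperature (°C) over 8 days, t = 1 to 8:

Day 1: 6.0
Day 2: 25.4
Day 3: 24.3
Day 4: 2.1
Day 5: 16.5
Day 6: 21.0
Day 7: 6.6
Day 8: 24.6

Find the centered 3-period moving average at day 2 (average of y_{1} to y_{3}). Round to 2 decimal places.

Sum of periods 1–3: 6.0 + 25.4 + 24.3 = 55.7
Divide by 3: 55.7 / 3 = 18.57

18.57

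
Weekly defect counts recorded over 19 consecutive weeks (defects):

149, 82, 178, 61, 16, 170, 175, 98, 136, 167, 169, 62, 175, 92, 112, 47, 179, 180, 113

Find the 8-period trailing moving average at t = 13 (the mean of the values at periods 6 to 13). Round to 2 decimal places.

144.00

Sum of periods 6–13: 170 + 175 + 98 + 136 + 167 + 169 + 62 + 175 = 1152
Divide by 8: 1152 / 8 = 144.00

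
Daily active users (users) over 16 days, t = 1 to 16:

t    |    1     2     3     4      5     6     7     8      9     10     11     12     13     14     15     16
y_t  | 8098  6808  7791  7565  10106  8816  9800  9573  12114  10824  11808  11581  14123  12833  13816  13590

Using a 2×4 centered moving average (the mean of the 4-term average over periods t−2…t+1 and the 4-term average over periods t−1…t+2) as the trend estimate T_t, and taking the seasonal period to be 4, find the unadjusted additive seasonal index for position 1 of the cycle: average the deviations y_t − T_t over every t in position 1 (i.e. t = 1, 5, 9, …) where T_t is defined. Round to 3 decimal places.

Season position 1 occurs at t = 5, 9, 13 (where T_t is defined).
t=5: T_5 = 8820.62500; y_5 − T_5 = 10106 − 8820.62500 = 1285.37500
t=9: T_9 = 10828.75000; y_9 − T_9 = 12114 − 10828.75000 = 1285.25000
t=13: T_13 = 12837.25000; y_13 − T_13 = 14123 − 12837.25000 = 1285.75000
Mean deviation: (1285.37500 + 1285.25000 + 1285.75000) / 3 = 1285.458

1285.458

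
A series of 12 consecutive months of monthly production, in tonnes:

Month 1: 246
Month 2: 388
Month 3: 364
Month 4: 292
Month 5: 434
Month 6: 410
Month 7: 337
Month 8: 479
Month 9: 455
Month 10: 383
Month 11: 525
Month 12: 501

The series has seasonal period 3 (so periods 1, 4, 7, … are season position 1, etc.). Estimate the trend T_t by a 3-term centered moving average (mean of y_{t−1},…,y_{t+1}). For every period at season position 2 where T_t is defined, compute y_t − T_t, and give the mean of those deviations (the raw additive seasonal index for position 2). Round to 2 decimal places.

55.33

Season position 2 occurs at t = 2, 5, 8, 11 (where T_t is defined).
t=2: T_2 = 332.6667; y_2 − T_2 = 388 − 332.6667 = 55.3333
t=5: T_5 = 378.6667; y_5 − T_5 = 434 − 378.6667 = 55.3333
t=8: T_8 = 423.6667; y_8 − T_8 = 479 − 423.6667 = 55.3333
t=11: T_11 = 469.6667; y_11 − T_11 = 525 − 469.6667 = 55.3333
Mean deviation: (55.3333 + 55.3333 + 55.3333 + 55.3333) / 4 = 55.33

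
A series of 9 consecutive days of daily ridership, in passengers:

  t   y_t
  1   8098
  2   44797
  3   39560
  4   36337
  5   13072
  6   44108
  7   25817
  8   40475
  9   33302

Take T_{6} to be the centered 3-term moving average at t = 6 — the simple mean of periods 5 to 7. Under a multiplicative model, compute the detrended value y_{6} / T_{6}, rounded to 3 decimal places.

Trend T_6 = (13072 + 44108 + 25817) / 3 = 82997/3 = 27665.66667
Ratio to trend: 44108 / 27665.66667 = 1.594

1.594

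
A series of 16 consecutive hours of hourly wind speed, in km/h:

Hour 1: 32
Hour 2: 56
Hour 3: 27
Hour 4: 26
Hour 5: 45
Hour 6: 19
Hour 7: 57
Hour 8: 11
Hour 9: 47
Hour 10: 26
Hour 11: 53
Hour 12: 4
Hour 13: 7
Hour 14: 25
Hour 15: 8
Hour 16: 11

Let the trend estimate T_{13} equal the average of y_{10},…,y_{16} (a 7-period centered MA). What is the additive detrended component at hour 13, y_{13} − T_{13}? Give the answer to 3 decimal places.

Trend T_13 = (26 + 53 + 4 + 7 + 25 + 8 + 11) / 7 = 134/7 = 19.14286
Detrended value: 7 − 19.14286 = -12.143

-12.143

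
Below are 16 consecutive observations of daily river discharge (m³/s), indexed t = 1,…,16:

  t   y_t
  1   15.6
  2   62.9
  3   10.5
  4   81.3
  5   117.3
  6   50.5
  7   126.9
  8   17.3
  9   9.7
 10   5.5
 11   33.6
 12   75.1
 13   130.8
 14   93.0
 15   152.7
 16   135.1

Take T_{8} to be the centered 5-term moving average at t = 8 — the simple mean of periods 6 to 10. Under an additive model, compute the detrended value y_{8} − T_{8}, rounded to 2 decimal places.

-24.68

Trend T_8 = (50.5 + 126.9 + 17.3 + 9.7 + 5.5) / 5 = 209.9/5 = 41.9800
Detrended value: 17.3 − 41.9800 = -24.68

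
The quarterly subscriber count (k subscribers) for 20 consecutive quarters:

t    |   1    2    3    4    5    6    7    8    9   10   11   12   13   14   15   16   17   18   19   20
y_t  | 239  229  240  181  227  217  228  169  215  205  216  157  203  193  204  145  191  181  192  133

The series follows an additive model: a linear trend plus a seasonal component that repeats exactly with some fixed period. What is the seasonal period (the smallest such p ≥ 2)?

First differences y_{t+1} − y_t: -10, 11, -59, 46, -10, 11, -59, 46, -10, 11, …
The difference pattern repeats every 4 terms and not for any smaller step, so p = 4.

4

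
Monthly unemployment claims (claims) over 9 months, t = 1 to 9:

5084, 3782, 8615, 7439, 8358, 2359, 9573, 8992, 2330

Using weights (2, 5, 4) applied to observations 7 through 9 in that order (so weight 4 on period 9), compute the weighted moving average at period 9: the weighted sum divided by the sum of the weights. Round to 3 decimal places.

Weighted sum: 2·9573 + 5·8992 + 4·2330 = 19146 + 44960 + 9320 = 73426
Weight total: 2 + 5 + 4 = 11
WMA = 73426 / 11 = 6675.091

6675.091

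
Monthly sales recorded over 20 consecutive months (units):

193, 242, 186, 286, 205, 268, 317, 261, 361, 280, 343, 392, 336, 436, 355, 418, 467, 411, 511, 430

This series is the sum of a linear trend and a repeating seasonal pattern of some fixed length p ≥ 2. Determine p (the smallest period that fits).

5

First differences y_{t+1} − y_t: 49, -56, 100, -81, 63, 49, -56, 100, -81, 63, 49, -56, …
The difference pattern repeats every 5 terms and not for any smaller step, so p = 5.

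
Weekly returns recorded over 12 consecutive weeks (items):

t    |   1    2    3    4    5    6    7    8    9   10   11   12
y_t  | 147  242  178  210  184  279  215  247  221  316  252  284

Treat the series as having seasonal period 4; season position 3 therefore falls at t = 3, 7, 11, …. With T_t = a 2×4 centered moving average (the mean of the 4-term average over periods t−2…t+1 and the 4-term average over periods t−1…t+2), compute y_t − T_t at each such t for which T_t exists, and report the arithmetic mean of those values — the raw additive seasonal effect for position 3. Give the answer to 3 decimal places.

-20.875

Season position 3 occurs at t = 3, 7 (where T_t is defined).
t=3: T_3 = 198.87500; y_3 − T_3 = 178 − 198.87500 = -20.87500
t=7: T_7 = 235.87500; y_7 − T_7 = 215 − 235.87500 = -20.87500
Mean deviation: (-20.87500 + -20.87500) / 2 = -20.875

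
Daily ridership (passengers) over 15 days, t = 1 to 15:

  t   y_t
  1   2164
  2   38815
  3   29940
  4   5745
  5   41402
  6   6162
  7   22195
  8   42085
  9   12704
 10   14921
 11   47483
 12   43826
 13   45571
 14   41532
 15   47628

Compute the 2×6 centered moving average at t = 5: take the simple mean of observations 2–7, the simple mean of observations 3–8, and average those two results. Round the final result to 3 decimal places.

Sum over 2–7: 38815 + 29940 + 5745 + 41402 + 6162 + 22195 = 144259
Sum over 3–8: 29940 + 5745 + 41402 + 6162 + 22195 + 42085 = 147529
CMA at t=5 = (144259 + 147529) / (2·6) = 291788 / 12 = 24315.667

24315.667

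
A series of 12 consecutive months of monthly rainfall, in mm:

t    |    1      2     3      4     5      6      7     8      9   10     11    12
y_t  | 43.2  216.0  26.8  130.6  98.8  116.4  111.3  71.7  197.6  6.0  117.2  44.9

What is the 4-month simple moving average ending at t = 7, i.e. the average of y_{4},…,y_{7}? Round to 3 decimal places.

Sum of periods 4–7: 130.6 + 98.8 + 116.4 + 111.3 = 457.1
Divide by 4: 457.1 / 4 = 114.275

114.275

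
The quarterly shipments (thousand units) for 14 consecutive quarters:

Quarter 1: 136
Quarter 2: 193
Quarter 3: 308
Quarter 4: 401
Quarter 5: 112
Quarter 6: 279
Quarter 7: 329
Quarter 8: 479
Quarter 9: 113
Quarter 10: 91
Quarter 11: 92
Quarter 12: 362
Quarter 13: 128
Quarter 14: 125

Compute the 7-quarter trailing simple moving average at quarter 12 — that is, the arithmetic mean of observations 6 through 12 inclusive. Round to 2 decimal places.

Sum of periods 6–12: 279 + 329 + 479 + 113 + 91 + 92 + 362 = 1745
Divide by 7: 1745 / 7 = 249.29

249.29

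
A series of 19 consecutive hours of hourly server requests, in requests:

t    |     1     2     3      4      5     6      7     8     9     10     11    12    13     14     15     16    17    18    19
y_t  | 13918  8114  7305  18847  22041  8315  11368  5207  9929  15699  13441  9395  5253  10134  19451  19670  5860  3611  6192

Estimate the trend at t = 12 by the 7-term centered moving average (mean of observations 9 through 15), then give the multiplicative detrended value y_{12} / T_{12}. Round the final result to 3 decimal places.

Trend T_12 = (9929 + 15699 + 13441 + 9395 + 5253 + 10134 + 19451) / 7 = 83302/7 = 11900.28571
Ratio to trend: 9395 / 11900.28571 = 0.789

0.789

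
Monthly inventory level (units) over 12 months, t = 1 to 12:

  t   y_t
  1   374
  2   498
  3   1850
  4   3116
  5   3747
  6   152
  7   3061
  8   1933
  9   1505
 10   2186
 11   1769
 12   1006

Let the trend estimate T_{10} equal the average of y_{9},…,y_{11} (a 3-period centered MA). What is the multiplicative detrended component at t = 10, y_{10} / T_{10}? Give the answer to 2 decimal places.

1.20

Trend T_10 = (1505 + 2186 + 1769) / 3 = 5460/3 = 1820.0000
Ratio to trend: 2186 / 1820.0000 = 1.20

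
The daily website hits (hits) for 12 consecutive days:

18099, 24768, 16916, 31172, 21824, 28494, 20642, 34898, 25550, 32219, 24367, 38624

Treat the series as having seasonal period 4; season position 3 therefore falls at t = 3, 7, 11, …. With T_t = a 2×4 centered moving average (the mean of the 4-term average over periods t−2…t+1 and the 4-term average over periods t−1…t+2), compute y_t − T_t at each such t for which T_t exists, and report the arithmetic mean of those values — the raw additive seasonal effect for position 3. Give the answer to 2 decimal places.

Season position 3 occurs at t = 3, 7 (where T_t is defined).
t=3: T_3 = 23204.3750; y_3 − T_3 = 16916 − 23204.3750 = -6288.3750
t=7: T_7 = 26930.2500; y_7 − T_7 = 20642 − 26930.2500 = -6288.2500
Mean deviation: (-6288.3750 + -6288.2500) / 2 = -6288.31

-6288.31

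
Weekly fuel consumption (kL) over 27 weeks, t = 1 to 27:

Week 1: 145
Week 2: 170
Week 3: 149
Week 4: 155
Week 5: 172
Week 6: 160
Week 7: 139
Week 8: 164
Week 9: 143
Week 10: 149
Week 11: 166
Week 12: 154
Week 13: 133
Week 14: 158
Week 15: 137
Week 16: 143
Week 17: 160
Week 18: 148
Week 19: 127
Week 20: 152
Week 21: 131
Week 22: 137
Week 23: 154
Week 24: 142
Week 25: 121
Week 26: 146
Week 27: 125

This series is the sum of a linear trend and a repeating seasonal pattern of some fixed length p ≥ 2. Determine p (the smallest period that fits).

First differences y_{t+1} − y_t: 25, -21, 6, 17, -12, -21, 25, -21, 6, 17, -12, -21, 25, -21, …
The difference pattern repeats every 6 terms and not for any smaller step, so p = 6.

6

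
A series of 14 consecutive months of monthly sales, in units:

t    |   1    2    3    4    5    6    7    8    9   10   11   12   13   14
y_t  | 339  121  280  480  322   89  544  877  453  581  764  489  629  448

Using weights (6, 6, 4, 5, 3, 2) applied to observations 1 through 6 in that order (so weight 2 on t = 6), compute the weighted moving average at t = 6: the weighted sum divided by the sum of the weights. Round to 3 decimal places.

Weighted sum: 6·339 + 6·121 + 4·280 + 5·480 + 3·322 + 2·89 = 2034 + 726 + 1120 + 2400 + 966 + 178 = 7424
Weight total: 6 + 6 + 4 + 5 + 3 + 2 = 26
WMA = 7424 / 26 = 285.538

285.538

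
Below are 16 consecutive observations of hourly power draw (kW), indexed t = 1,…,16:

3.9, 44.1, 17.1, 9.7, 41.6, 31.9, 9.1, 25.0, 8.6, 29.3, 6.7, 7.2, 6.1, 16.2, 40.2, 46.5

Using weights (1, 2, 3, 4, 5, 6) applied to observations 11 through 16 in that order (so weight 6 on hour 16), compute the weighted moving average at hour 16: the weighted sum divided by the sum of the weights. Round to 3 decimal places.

Weighted sum: 1·6.7 + 2·7.2 + 3·6.1 + 4·16.2 + 5·40.2 + 6·46.5 = 6.7 + 14.4 + 18.3 + 64.8 + 201.0 + 279.0 = 584.2
Weight total: 1 + 2 + 3 + 4 + 5 + 6 = 21
WMA = 584.2 / 21 = 27.819

27.819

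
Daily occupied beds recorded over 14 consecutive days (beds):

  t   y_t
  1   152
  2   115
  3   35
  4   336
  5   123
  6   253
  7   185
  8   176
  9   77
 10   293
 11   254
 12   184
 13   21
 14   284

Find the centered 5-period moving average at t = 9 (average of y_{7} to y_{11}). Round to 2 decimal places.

197.00

Sum of periods 7–11: 185 + 176 + 77 + 293 + 254 = 985
Divide by 5: 985 / 5 = 197.00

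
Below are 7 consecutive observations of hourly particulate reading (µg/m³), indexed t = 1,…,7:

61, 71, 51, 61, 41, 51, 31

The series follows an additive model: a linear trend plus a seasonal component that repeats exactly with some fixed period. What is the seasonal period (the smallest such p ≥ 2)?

2

First differences y_{t+1} − y_t: 10, -20, 10, -20, 10, -20, …
The difference pattern repeats every 2 terms and not for any smaller step, so p = 2.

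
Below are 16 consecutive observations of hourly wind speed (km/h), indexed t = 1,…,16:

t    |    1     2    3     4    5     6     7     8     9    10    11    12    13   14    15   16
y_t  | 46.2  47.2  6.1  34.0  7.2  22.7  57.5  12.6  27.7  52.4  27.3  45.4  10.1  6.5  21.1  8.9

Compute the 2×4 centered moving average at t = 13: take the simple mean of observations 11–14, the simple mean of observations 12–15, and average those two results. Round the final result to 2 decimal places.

Sum over 11–14: 27.3 + 45.4 + 10.1 + 6.5 = 89.3
Sum over 12–15: 45.4 + 10.1 + 6.5 + 21.1 = 83.1
CMA at t=13 = (89.3 + 83.1) / (2·4) = 172.4 / 8 = 21.55

21.55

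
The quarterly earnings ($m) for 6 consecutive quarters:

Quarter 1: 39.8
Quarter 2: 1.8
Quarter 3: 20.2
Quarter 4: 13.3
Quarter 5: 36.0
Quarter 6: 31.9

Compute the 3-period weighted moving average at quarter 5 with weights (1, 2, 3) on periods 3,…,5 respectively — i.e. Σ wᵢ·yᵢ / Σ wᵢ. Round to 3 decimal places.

Weighted sum: 1·20.2 + 2·13.3 + 3·36.0 = 20.2 + 26.6 + 108.0 = 154.8
Weight total: 1 + 2 + 3 = 6
WMA = 154.8 / 6 = 25.800

25.800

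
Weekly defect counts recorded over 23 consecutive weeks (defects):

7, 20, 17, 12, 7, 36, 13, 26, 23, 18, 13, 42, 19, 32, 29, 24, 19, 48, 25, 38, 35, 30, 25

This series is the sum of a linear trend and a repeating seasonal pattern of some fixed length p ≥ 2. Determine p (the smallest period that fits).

First differences y_{t+1} − y_t: 13, -3, -5, -5, 29, -23, 13, -3, -5, -5, 29, -23, 13, -3, …
The difference pattern repeats every 6 terms and not for any smaller step, so p = 6.

6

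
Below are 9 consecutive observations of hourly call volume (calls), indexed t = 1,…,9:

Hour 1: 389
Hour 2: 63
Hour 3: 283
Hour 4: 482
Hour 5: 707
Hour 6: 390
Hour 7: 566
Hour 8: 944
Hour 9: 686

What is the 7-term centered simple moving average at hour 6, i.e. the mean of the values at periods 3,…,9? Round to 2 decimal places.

Sum of periods 3–9: 283 + 482 + 707 + 390 + 566 + 944 + 686 = 4058
Divide by 7: 4058 / 7 = 579.71

579.71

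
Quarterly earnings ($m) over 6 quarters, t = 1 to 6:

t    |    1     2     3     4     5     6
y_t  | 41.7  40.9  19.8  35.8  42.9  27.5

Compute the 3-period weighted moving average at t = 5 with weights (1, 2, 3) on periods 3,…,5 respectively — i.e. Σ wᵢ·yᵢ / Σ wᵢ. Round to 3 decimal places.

36.683

Weighted sum: 1·19.8 + 2·35.8 + 3·42.9 = 19.8 + 71.6 + 128.7 = 220.1
Weight total: 1 + 2 + 3 = 6
WMA = 220.1 / 6 = 36.683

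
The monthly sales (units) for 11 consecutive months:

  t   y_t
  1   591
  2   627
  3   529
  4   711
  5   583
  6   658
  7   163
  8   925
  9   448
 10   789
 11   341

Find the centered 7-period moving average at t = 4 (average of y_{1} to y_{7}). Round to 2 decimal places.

Sum of periods 1–7: 591 + 627 + 529 + 711 + 583 + 658 + 163 = 3862
Divide by 7: 3862 / 7 = 551.71

551.71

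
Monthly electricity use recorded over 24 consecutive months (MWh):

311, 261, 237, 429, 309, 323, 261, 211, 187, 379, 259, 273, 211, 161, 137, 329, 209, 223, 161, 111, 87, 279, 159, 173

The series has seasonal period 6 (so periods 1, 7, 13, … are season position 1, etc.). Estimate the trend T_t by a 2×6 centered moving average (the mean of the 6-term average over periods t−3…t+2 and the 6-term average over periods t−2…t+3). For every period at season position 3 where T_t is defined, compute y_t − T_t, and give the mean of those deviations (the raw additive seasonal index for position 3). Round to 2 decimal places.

-78.83

Season position 3 occurs at t = 9, 15, 21 (where T_t is defined).
t=9: T_9 = 265.8333; y_9 − T_9 = 187 − 265.8333 = -78.8333
t=15: T_15 = 215.8333; y_15 − T_15 = 137 − 215.8333 = -78.8333
t=21: T_21 = 165.8333; y_21 − T_21 = 87 − 165.8333 = -78.8333
Mean deviation: (-78.8333 + -78.8333 + -78.8333) / 3 = -78.83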